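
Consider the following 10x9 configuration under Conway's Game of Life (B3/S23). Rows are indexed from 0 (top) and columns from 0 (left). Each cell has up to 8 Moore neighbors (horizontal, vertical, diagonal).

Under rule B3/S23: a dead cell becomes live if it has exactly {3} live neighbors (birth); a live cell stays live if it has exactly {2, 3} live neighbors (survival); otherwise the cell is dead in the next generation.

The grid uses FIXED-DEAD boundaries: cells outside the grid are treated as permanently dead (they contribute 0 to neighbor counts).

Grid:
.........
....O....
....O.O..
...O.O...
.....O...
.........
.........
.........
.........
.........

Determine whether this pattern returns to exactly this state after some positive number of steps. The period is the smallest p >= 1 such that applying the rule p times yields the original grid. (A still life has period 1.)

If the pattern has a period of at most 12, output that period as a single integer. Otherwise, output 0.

Simulating and comparing each generation to the original:
Gen 0 (original, given above): 6 live cells
Gen 1: 6 live cells, differs from original
Gen 2: 6 live cells, MATCHES original -> period = 2

Answer: 2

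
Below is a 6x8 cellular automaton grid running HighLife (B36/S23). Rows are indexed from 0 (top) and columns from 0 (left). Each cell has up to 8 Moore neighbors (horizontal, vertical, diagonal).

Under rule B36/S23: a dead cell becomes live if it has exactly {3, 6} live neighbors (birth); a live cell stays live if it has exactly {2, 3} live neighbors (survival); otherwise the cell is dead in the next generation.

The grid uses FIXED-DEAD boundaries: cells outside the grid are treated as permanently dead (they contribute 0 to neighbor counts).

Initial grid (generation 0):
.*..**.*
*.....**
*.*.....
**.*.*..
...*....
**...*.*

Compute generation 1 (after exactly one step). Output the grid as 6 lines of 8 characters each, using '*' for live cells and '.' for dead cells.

Simulating step by step:
Generation 0 (given above): 18 live cells
Generation 1: 14 live cells
(generation 1 grid is the final answer)

Answer: .....*.*
*....***
*.*...*.
**.**...
......*.
........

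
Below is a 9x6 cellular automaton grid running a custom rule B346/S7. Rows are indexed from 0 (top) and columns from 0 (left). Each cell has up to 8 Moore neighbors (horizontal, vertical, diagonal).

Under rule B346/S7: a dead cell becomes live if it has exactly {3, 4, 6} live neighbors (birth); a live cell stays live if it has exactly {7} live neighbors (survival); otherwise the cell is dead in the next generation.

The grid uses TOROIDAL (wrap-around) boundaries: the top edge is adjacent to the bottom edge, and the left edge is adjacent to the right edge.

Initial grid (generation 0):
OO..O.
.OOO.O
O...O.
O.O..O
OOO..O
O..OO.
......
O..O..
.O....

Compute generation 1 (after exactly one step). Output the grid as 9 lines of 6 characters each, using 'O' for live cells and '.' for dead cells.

Simulating step by step:
Generation 0 (given above): 22 live cells
Generation 1: 19 live cells
(generation 1 grid is the final answer)

Answer: ...O.O
....O.
..OO..
.O.OO.
...OO.
.OO..O
...OOO
......
O.O..O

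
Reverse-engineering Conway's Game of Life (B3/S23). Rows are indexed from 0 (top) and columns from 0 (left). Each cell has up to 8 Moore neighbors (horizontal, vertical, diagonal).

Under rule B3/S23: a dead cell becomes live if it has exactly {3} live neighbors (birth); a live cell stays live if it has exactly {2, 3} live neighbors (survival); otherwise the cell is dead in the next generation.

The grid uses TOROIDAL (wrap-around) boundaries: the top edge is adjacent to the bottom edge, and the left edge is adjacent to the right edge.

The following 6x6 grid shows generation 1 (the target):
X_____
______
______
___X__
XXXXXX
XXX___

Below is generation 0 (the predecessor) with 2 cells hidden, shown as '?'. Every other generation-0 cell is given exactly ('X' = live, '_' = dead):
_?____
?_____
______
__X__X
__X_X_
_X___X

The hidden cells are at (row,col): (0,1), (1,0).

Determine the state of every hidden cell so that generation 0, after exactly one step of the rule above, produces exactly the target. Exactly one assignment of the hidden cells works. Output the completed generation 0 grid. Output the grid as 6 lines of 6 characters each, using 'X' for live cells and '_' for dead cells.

Answer: _X____
______
______
__X__X
__X_X_
_X___X

Derivation:
Hidden generation-0 cells (in order): (0,1), (1,0).
A hidden cell only influences target cells in its own 3x3 neighborhood. Try each of the 2^2 = 4 assignments, step the completed generation 0 forward once under B3/S23, and compare with the target:
  (0,1)=_ (1,0)=_ -> step gives (0,0)='_' but target has 'X' -> reject
  (0,1)=_ (1,0)=X -> step gives (5,0)='_' but target has 'X' -> reject
  (0,1)=X (1,0)=_ -> step reproduces the target at every cell -> ACCEPT
  (0,1)=X (1,0)=X -> step gives (0,0)='_' but target has 'X' -> reject
Unique solution: (0,1)=live, (1,0)=dead.
Check: live-neighbor counts of every cell in the completed generation 0:
312011
111000
111111
121321
332323
323221
Applying B3/S23 to generation 0 with these counts gives:
X_____
______
______
___X__
XXXXXX
XXX___
which matches the target exactly.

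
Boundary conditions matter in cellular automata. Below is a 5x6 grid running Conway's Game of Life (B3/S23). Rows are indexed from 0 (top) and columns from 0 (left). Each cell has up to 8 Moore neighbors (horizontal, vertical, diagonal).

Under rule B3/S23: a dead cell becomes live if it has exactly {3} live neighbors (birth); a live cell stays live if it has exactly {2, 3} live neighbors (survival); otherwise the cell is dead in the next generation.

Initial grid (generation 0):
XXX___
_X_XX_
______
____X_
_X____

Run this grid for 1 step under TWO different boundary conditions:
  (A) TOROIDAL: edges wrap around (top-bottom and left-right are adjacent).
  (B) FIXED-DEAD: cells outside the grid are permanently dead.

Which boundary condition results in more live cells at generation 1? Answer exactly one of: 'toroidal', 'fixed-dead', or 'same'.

Under TOROIDAL boundary, generation 1:
X__X__
XX_X__
___XX_
______
XXX___
Population = 10

Under FIXED-DEAD boundary, generation 1:
XXXX__
XX_X__
___XX_
______
______
Population = 9

Comparison: toroidal=10, fixed-dead=9 -> toroidal

Answer: toroidal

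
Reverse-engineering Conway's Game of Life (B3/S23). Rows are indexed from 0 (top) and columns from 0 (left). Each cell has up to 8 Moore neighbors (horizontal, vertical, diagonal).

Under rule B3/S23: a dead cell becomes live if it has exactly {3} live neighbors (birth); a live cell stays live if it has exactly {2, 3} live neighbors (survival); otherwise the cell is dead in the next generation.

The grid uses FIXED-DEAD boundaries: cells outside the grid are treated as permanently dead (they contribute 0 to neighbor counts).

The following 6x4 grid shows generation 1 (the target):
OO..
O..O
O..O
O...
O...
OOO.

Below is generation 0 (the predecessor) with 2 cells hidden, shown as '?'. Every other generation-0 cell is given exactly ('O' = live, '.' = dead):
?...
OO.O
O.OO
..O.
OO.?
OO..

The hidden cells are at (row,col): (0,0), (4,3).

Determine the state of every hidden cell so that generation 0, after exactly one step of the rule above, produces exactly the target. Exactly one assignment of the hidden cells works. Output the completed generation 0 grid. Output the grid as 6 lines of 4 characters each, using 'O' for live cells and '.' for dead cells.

Hidden generation-0 cells (in order): (0,0), (4,3).
A hidden cell only influences target cells in its own 3x3 neighborhood. Try each of the 2^2 = 4 assignments, step the completed generation 0 forward once under B3/S23, and compare with the target:
  (0,0)=. (4,3)=. -> step gives (0,0)='.' but target has 'O' -> reject
  (0,0)=. (4,3)=O -> step gives (0,0)='.' but target has 'O' -> reject
  (0,0)=O (4,3)=. -> step gives (3,2)='O' but target has '.' -> reject
  (0,0)=O (4,3)=O -> step reproduces the target at every cell -> ACCEPT
Unique solution: (0,0)=live, (4,3)=live.
Check: live-neighbor counts of every cell in the completed generation 0:
2321
3442
2543
3544
3441
3331
Applying B3/S23 to generation 0 with these counts gives:
OO..
O..O
O..O
O...
O...
OOO.
which matches the target exactly.

Answer: O...
OO.O
O.OO
..O.
OO.O
OO..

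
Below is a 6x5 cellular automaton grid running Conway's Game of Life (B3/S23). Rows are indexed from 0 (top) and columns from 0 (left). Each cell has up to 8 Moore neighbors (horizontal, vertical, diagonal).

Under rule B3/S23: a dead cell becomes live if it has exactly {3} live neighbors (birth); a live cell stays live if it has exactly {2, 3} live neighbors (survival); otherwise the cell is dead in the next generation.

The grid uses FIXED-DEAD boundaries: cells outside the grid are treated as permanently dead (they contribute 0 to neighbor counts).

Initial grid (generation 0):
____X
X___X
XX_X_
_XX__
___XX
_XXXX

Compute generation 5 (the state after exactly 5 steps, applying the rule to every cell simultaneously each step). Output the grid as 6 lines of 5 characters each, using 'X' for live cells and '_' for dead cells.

Simulating step by step:
Generation 0 (given above): 14 live cells
Generation 1: 12 live cells
_____
XX_XX
X__X_
XX__X
____X
__X_X
Generation 2: 13 live cells
_____
XXXXX
___X_
XX_XX
_X__X
___X_
Generation 3: 14 live cells
_XXX_
_XXXX
_____
XX_XX
XX__X
_____
Generation 4: 15 live cells
_X__X
_X__X
X____
XXXXX
XXXXX
_____
Generation 5: 10 live cells
(generation 5 grid is the final answer)

Answer: _____
XX___
X___X
____X
X___X
_XXX_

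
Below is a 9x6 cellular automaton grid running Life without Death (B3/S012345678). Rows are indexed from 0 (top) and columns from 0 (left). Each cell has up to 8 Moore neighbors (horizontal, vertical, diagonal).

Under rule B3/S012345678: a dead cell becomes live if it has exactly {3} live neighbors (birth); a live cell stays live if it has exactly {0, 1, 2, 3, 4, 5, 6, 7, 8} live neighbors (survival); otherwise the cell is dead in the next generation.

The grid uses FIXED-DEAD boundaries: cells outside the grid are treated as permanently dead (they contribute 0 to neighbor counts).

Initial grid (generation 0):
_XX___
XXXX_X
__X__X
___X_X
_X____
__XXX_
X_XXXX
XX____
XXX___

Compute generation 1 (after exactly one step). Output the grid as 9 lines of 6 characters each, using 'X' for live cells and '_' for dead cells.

Answer: XXXX__
XXXXXX
__X__X
__XXXX
_X____
__XXXX
X_XXXX
XX__X_
XXX___

Derivation:
Simulating step by step:
Generation 0 (given above): 25 live cells
Generation 1: 32 live cells
(generation 1 grid is the final answer)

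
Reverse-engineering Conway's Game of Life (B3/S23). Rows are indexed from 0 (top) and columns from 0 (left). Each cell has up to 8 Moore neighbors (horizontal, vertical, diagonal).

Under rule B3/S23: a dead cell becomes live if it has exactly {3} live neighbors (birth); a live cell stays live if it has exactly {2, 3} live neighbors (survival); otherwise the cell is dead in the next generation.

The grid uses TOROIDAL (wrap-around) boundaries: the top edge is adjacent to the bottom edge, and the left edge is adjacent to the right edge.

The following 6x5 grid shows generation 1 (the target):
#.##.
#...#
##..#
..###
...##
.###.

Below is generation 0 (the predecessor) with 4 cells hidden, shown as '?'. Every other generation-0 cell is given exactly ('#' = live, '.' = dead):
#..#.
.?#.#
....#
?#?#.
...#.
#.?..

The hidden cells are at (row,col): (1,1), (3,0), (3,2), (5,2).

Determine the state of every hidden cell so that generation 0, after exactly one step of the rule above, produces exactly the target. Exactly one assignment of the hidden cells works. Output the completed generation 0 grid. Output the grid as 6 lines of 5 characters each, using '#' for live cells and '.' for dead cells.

Answer: #..#.
..#.#
....#
.###.
...#.
#.#..

Derivation:
Hidden generation-0 cells (in order): (1,1), (3,0), (3,2), (5,2).
A hidden cell only influences target cells in its own 3x3 neighborhood. Try each of the 2^4 = 16 assignments, step the completed generation 0 forward once under B3/S23, and compare with the target:
  (1,1)=. (3,0)=. (3,2)=. (5,2)=. -> step gives (0,1)='#' but target has '.' -> reject
  (1,1)=. (3,0)=. (3,2)=. (5,2)=# -> step gives (2,1)='.' but target has '#' -> reject
  (1,1)=. (3,0)=. (3,2)=# (5,2)=. -> step gives (0,1)='#' but target has '.' -> reject
  (1,1)=. (3,0)=. (3,2)=# (5,2)=# -> step reproduces the target at every cell -> ACCEPT
  (1,1)=. (3,0)=# (3,2)=. (5,2)=. -> step gives (0,1)='#' but target has '.' -> reject
  (1,1)=. (3,0)=# (3,2)=. (5,2)=# -> step gives (2,0)='.' but target has '#' -> reject
  (1,1)=. (3,0)=# (3,2)=# (5,2)=. -> step gives (0,1)='#' but target has '.' -> reject
  (1,1)=. (3,0)=# (3,2)=# (5,2)=# -> step gives (2,0)='.' but target has '#' -> reject
  (1,1)=# (3,0)=. (3,2)=. (5,2)=. -> step gives (1,0)='.' but target has '#' -> reject
  (1,1)=# (3,0)=. (3,2)=. (5,2)=# -> step gives (0,2)='.' but target has '#' -> reject
  (1,1)=# (3,0)=. (3,2)=# (5,2)=. -> step gives (1,0)='.' but target has '#' -> reject
  (1,1)=# (3,0)=. (3,2)=# (5,2)=# -> step gives (0,2)='.' but target has '#' -> reject
  (1,1)=# (3,0)=# (3,2)=. (5,2)=. -> step gives (1,0)='.' but target has '#' -> reject
  (1,1)=# (3,0)=# (3,2)=. (5,2)=# -> step gives (0,2)='.' but target has '#' -> reject
  (1,1)=# (3,0)=# (3,2)=# (5,2)=. -> step gives (1,0)='.' but target has '#' -> reject
  (1,1)=# (3,0)=# (3,2)=# (5,2)=# -> step gives (0,2)='.' but target has '#' -> reject
Unique solution: (1,1)=dead, (3,0)=dead, (3,2)=live, (5,2)=live.
Check: live-neighbor counts of every cell in the completed generation 0:
24334
32143
33452
21333
24533
13234
Applying B3/S23 to generation 0 with these counts gives:
#.##.
#...#
##..#
..###
...##
.###.
which matches the target exactly.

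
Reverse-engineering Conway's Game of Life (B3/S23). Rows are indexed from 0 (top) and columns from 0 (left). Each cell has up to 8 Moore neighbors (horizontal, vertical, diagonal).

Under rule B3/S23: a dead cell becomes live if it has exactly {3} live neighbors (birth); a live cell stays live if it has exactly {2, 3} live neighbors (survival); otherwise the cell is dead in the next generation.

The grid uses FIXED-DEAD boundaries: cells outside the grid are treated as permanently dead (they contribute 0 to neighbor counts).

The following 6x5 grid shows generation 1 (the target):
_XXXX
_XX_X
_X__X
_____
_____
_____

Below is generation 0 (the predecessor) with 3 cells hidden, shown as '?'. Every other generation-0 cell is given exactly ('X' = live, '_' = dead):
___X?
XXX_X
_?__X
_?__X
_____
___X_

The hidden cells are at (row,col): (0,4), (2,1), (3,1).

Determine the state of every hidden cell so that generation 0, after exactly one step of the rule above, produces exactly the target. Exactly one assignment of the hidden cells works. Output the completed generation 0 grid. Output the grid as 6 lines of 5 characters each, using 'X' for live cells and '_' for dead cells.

Hidden generation-0 cells (in order): (0,4), (2,1), (3,1).
A hidden cell only influences target cells in its own 3x3 neighborhood. Try each of the 2^3 = 8 assignments, step the completed generation 0 forward once under B3/S23, and compare with the target:
  (0,4)=_ (2,1)=_ (3,1)=_ -> step gives (0,4)='_' but target has 'X' -> reject
  (0,4)=_ (2,1)=_ (3,1)=X -> step gives (0,4)='_' but target has 'X' -> reject
  (0,4)=_ (2,1)=X (3,1)=_ -> step gives (0,4)='_' but target has 'X' -> reject
  (0,4)=_ (2,1)=X (3,1)=X -> step gives (0,4)='_' but target has 'X' -> reject
  (0,4)=X (2,1)=_ (3,1)=_ -> step reproduces the target at every cell -> ACCEPT
  (0,4)=X (2,1)=_ (3,1)=X -> step gives (2,0)='X' but target has '_' -> reject
  (0,4)=X (2,1)=X (3,1)=_ -> step gives (1,0)='X' but target has '_' -> reject
  (0,4)=X (2,1)=X (3,1)=X -> step gives (1,0)='X' but target has '_' -> reject
Unique solution: (0,4)=live, (2,1)=dead, (3,1)=dead.
Check: live-neighbor counts of every cell in the completed generation 0:
23332
12253
23242
00021
00122
00101
Applying B3/S23 to generation 0 with these counts gives:
_XXXX
_XX_X
_X__X
_____
_____
_____
which matches the target exactly.

Answer: ___XX
XXX_X
____X
____X
_____
___X_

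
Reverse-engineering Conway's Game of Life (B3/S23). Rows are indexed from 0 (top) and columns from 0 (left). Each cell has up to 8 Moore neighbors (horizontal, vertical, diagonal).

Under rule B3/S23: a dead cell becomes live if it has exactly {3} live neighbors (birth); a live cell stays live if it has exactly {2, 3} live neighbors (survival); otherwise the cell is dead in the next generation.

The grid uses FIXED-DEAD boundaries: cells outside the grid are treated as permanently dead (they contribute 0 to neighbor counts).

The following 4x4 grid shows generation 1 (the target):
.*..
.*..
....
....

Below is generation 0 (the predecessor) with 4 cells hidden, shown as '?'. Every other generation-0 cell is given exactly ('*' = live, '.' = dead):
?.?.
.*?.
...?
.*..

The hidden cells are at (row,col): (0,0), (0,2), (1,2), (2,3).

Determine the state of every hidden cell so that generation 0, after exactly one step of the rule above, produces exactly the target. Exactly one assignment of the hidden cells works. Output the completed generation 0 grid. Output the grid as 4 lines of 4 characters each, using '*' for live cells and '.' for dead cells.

Answer: *.*.
.*..
....
.*..

Derivation:
Hidden generation-0 cells (in order): (0,0), (0,2), (1,2), (2,3).
A hidden cell only influences target cells in its own 3x3 neighborhood. Try each of the 2^4 = 16 assignments, step the completed generation 0 forward once under B3/S23, and compare with the target:
  (0,0)=. (0,2)=. (1,2)=. (2,3)=. -> step gives (0,1)='.' but target has '*' -> reject
  (0,0)=. (0,2)=. (1,2)=. (2,3)=* -> step gives (0,1)='.' but target has '*' -> reject
  (0,0)=. (0,2)=. (1,2)=* (2,3)=. -> step gives (0,1)='.' but target has '*' -> reject
  (0,0)=. (0,2)=. (1,2)=* (2,3)=* -> step gives (0,1)='.' but target has '*' -> reject
  (0,0)=. (0,2)=* (1,2)=. (2,3)=. -> step gives (0,1)='.' but target has '*' -> reject
  (0,0)=. (0,2)=* (1,2)=. (2,3)=* -> step gives (0,1)='.' but target has '*' -> reject
  (0,0)=. (0,2)=* (1,2)=* (2,3)=. -> step gives (0,2)='*' but target has '.' -> reject
  (0,0)=. (0,2)=* (1,2)=* (2,3)=* -> step gives (0,2)='*' but target has '.' -> reject
  (0,0)=* (0,2)=. (1,2)=. (2,3)=. -> step gives (0,1)='.' but target has '*' -> reject
  (0,0)=* (0,2)=. (1,2)=. (2,3)=* -> step gives (0,1)='.' but target has '*' -> reject
  (0,0)=* (0,2)=. (1,2)=* (2,3)=. -> step gives (2,1)='*' but target has '.' -> reject
  (0,0)=* (0,2)=. (1,2)=* (2,3)=* -> step gives (1,2)='*' but target has '.' -> reject
  (0,0)=* (0,2)=* (1,2)=. (2,3)=. -> step reproduces the target at every cell -> ACCEPT
  (0,0)=* (0,2)=* (1,2)=. (2,3)=* -> step gives (1,2)='*' but target has '.' -> reject
  (0,0)=* (0,2)=* (1,2)=* (2,3)=. -> step gives (0,1)='.' but target has '*' -> reject
  (0,0)=* (0,2)=* (1,2)=* (2,3)=* -> step gives (0,1)='.' but target has '*' -> reject
Unique solution: (0,0)=live, (0,2)=live, (1,2)=dead, (2,3)=dead.
Check: live-neighbor counts of every cell in the completed generation 0:
1311
2221
2220
1010
Applying B3/S23 to generation 0 with these counts gives:
.*..
.*..
....
....
which matches the target exactly.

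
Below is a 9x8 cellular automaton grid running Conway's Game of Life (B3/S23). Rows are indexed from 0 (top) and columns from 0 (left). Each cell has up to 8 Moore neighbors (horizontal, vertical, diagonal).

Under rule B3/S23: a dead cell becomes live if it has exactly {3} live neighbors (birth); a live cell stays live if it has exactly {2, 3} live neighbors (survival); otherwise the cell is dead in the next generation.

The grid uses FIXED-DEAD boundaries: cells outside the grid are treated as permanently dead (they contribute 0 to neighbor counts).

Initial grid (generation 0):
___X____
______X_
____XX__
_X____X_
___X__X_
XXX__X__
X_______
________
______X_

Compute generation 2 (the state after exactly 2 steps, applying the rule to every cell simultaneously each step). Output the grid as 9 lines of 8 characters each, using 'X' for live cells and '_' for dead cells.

Answer: ________
____XXX_
______X_
____X__X
X____XX_
X_______
X_______
________
________

Derivation:
Simulating step by step:
Generation 0 (given above): 14 live cells
Generation 1: 13 live cells
________
____XX__
_____XX_
____X_X_
X____XX_
XXX_____
X_______
________
________
Generation 2: 11 live cells
(generation 2 grid is the final answer)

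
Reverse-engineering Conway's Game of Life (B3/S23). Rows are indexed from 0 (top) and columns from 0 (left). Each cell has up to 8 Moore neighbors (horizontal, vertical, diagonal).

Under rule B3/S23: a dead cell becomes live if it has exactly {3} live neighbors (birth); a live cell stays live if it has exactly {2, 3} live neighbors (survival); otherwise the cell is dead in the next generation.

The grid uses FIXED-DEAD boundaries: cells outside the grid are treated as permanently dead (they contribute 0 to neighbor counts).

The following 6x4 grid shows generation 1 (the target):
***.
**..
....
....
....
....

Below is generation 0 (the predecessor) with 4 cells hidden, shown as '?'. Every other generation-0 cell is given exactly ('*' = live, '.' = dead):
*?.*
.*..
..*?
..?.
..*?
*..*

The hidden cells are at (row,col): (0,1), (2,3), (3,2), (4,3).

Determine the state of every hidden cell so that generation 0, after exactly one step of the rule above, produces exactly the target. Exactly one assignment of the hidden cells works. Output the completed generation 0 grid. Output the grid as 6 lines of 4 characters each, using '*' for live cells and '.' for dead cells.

Hidden generation-0 cells (in order): (0,1), (2,3), (3,2), (4,3).
A hidden cell only influences target cells in its own 3x3 neighborhood. Try each of the 2^4 = 16 assignments, step the completed generation 0 forward once under B3/S23, and compare with the target:
  (0,1)=. (2,3)=. (3,2)=. (4,3)=. -> step gives (0,0)='.' but target has '*' -> reject
  (0,1)=. (2,3)=. (3,2)=. (4,3)=* -> step gives (0,0)='.' but target has '*' -> reject
  (0,1)=. (2,3)=. (3,2)=* (4,3)=. -> step gives (0,0)='.' but target has '*' -> reject
  (0,1)=. (2,3)=. (3,2)=* (4,3)=* -> step gives (0,0)='.' but target has '*' -> reject
  (0,1)=. (2,3)=* (3,2)=. (4,3)=. -> step gives (0,0)='.' but target has '*' -> reject
  (0,1)=. (2,3)=* (3,2)=. (4,3)=* -> step gives (0,0)='.' but target has '*' -> reject
  (0,1)=. (2,3)=* (3,2)=* (4,3)=. -> step gives (0,0)='.' but target has '*' -> reject
  (0,1)=. (2,3)=* (3,2)=* (4,3)=* -> step gives (0,0)='.' but target has '*' -> reject
  (0,1)=* (2,3)=. (3,2)=. (4,3)=. -> step reproduces the target at every cell -> ACCEPT
  (0,1)=* (2,3)=. (3,2)=. (4,3)=* -> step gives (3,2)='*' but target has '.' -> reject
  (0,1)=* (2,3)=. (3,2)=* (4,3)=. -> step gives (2,1)='*' but target has '.' -> reject
  (0,1)=* (2,3)=. (3,2)=* (4,3)=* -> step gives (2,1)='*' but target has '.' -> reject
  (0,1)=* (2,3)=* (3,2)=. (4,3)=. -> step gives (1,3)='*' but target has '.' -> reject
  (0,1)=* (2,3)=* (3,2)=. (4,3)=* -> step gives (1,3)='*' but target has '.' -> reject
  (0,1)=* (2,3)=* (3,2)=* (4,3)=. -> step gives (1,3)='*' but target has '.' -> reject
  (0,1)=* (2,3)=* (3,2)=* (4,3)=* -> step gives (1,3)='*' but target has '.' -> reject
Unique solution: (0,1)=live, (2,3)=dead, (3,2)=dead, (4,3)=dead.
Check: live-neighbor counts of every cell in the completed generation 0:
2230
3342
1211
0222
1212
0221
Applying B3/S23 to generation 0 with these counts gives:
***.
**..
....
....
....
....
which matches the target exactly.

Answer: **.*
.*..
..*.
....
..*.
*..*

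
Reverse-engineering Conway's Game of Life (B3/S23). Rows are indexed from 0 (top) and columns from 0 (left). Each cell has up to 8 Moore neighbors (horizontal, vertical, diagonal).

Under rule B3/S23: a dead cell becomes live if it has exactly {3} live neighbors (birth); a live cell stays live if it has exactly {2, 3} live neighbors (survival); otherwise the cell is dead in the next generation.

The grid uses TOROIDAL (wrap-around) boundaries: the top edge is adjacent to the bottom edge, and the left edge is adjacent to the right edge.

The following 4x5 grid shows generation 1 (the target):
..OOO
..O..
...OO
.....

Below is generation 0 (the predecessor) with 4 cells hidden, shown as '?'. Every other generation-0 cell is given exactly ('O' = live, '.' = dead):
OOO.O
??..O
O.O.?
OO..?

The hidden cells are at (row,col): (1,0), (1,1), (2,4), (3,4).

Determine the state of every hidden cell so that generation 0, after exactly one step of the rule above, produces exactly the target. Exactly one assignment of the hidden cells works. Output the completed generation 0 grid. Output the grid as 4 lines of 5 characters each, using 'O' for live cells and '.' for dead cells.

Answer: OOO.O
....O
O.O.O
OO...

Derivation:
Hidden generation-0 cells (in order): (1,0), (1,1), (2,4), (3,4).
A hidden cell only influences target cells in its own 3x3 neighborhood. Try each of the 2^4 = 16 assignments, step the completed generation 0 forward once under B3/S23, and compare with the target:
  (1,0)=. (1,1)=. (2,4)=. (3,4)=. -> step gives (1,4)='O' but target has '.' -> reject
  (1,0)=. (1,1)=. (2,4)=. (3,4)=O -> step gives (0,3)='.' but target has 'O' -> reject
  (1,0)=. (1,1)=. (2,4)=O (3,4)=. -> step reproduces the target at every cell -> ACCEPT
  (1,0)=. (1,1)=. (2,4)=O (3,4)=O -> step gives (0,3)='.' but target has 'O' -> reject
  (1,0)=. (1,1)=O (2,4)=. (3,4)=. -> step gives (1,2)='.' but target has 'O' -> reject
  (1,0)=. (1,1)=O (2,4)=. (3,4)=O -> step gives (0,3)='.' but target has 'O' -> reject
  (1,0)=. (1,1)=O (2,4)=O (3,4)=. -> step gives (1,2)='.' but target has 'O' -> reject
  (1,0)=. (1,1)=O (2,4)=O (3,4)=O -> step gives (0,3)='.' but target has 'O' -> reject
  (1,0)=O (1,1)=. (2,4)=. (3,4)=. -> step gives (0,4)='.' but target has 'O' -> reject
  (1,0)=O (1,1)=. (2,4)=. (3,4)=O -> step gives (0,3)='.' but target has 'O' -> reject
  (1,0)=O (1,1)=. (2,4)=O (3,4)=. -> step gives (0,4)='.' but target has 'O' -> reject
  (1,0)=O (1,1)=. (2,4)=O (3,4)=O -> step gives (0,3)='.' but target has 'O' -> reject
  (1,0)=O (1,1)=O (2,4)=. (3,4)=. -> step gives (0,4)='.' but target has 'O' -> reject
  (1,0)=O (1,1)=O (2,4)=. (3,4)=O -> step gives (0,3)='.' but target has 'O' -> reject
  (1,0)=O (1,1)=O (2,4)=O (3,4)=. -> step gives (0,4)='.' but target has 'O' -> reject
  (1,0)=O (1,1)=O (2,4)=O (3,4)=O -> step gives (0,3)='.' but target has 'O' -> reject
Unique solution: (1,0)=dead, (1,1)=dead, (2,4)=live, (3,4)=dead.
Check: live-neighbor counts of every cell in the completed generation 0:
54233
65354
44133
66445
Applying B3/S23 to generation 0 with these counts gives:
..OOO
..O..
...OO
.....
which matches the target exactly.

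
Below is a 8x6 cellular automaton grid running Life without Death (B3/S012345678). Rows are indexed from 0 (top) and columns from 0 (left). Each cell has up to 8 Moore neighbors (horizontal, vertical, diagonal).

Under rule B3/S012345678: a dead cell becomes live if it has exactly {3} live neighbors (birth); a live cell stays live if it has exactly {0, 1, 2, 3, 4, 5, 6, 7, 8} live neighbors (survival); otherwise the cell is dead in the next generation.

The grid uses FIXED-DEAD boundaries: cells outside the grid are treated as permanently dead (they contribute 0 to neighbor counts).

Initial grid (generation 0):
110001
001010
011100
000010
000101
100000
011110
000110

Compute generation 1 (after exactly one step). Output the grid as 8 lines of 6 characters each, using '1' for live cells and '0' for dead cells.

Answer: 110001
101010
011110
000010
000111
110000
011110
000110

Derivation:
Simulating step by step:
Generation 0 (given above): 18 live cells
Generation 1: 22 live cells
(generation 1 grid is the final answer)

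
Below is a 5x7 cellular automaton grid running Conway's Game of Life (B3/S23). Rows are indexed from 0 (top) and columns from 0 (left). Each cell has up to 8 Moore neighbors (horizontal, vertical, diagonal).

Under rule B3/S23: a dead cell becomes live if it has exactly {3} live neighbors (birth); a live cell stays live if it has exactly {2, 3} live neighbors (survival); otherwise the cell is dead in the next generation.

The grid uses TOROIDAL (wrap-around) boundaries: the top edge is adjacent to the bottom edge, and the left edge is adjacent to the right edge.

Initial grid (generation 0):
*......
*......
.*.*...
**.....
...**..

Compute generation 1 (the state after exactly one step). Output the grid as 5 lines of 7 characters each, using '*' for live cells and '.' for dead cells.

Answer: .......
**.....
.**....
**.**..
**.....

Derivation:
Simulating step by step:
Generation 0 (given above): 8 live cells
Generation 1: 10 live cells
(generation 1 grid is the final answer)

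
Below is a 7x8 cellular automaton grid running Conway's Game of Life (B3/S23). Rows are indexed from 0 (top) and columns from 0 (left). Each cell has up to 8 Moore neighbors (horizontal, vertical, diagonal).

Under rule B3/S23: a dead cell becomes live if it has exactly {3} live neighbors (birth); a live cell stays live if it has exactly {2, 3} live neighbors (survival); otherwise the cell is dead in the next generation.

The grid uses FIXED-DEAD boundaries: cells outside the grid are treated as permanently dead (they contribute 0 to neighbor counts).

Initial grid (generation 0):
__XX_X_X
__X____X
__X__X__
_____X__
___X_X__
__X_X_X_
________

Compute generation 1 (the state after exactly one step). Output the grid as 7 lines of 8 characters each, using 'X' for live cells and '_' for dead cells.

Simulating step by step:
Generation 0 (given above): 14 live cells
Generation 1: 15 live cells
(generation 1 grid is the final answer)

Answer: __XX__X_
_XX_X___
______X_
_____XX_
___X_XX_
___XXX__
________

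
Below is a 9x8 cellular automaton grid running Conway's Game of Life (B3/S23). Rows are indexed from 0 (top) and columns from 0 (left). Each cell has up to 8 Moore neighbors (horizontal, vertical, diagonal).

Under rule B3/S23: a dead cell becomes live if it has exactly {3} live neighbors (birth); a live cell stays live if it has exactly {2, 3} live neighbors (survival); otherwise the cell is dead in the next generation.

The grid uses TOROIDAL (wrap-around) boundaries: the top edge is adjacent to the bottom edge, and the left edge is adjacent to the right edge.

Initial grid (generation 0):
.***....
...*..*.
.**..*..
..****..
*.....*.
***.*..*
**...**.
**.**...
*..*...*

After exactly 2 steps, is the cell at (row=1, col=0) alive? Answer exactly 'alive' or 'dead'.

Simulating step by step:
Generation 0 (given above): 30 live cells
Generation 1: 25 live cells
**.**..*
...**...
.*...**.
..*****.
*.....*.
..*.....
.....**.
...****.
.......*
Generation 2: 28 live cells
*.***..*
.*.*..**
......*.
.****...
.**.*.**
.....***
...*..*.
....*..*
..*....*

Cell (1,0) at generation 2: 0 -> dead

Answer: dead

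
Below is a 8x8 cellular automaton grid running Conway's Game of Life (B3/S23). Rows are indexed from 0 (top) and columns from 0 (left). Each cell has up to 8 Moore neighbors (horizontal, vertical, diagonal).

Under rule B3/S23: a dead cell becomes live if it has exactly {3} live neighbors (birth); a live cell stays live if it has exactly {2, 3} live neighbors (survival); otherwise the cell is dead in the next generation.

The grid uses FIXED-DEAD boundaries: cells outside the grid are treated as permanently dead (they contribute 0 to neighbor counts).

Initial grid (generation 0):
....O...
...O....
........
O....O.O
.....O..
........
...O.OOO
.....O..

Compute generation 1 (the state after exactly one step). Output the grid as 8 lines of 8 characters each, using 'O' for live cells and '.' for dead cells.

Answer: ........
........
........
......O.
......O.
....OO..
....OOO.
....OO..

Derivation:
Simulating step by step:
Generation 0 (given above): 11 live cells
Generation 1: 9 live cells
(generation 1 grid is the final answer)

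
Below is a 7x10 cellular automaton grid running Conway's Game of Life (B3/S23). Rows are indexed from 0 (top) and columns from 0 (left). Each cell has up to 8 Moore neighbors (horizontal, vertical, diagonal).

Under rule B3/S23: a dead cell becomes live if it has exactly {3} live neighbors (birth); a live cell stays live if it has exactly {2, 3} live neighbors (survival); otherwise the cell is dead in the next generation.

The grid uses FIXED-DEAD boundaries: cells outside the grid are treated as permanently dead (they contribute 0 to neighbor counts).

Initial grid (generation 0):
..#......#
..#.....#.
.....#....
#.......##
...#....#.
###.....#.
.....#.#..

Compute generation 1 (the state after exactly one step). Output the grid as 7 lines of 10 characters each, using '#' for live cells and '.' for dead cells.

Answer: ..........
..........
........##
........##
#.#....##.
.##....##.
.#........

Derivation:
Simulating step by step:
Generation 0 (given above): 16 live cells
Generation 1: 13 live cells
(generation 1 grid is the final answer)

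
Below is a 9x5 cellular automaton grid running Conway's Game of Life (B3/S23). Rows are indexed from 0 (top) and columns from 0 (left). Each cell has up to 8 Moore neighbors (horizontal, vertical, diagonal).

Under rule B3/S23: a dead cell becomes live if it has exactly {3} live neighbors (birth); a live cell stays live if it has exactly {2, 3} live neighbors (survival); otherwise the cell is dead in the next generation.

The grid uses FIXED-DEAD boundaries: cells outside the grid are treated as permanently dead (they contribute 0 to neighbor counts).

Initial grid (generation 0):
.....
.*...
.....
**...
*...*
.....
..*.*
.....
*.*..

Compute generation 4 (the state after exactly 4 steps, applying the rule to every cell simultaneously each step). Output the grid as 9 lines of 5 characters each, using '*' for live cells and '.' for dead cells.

Simulating step by step:
Generation 0 (given above): 9 live cells
Generation 1: 9 live cells
.....
.....
**...
**...
**...
...*.
.....
.*.*.
.....
Generation 2: 7 live cells
.....
.....
**...
..*..
***..
.....
..*..
.....
.....
Generation 3: 5 live cells
.....
.....
.*...
..*..
.**..
..*..
.....
.....
.....
Generation 4: 6 live cells
(generation 4 grid is the final answer)

Answer: .....
.....
.....
..*..
.***.
.**..
.....
.....
.....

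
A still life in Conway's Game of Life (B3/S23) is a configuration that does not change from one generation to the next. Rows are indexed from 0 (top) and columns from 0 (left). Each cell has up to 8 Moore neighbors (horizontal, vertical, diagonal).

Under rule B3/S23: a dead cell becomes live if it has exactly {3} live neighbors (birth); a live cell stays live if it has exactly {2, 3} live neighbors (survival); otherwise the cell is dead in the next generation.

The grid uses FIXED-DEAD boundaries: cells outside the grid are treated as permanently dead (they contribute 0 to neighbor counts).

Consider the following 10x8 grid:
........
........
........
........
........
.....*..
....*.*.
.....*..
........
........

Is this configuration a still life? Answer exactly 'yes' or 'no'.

Answer: yes

Derivation:
Compute generation 1 and compare to generation 0 (given above):
Generation 1:
........
........
........
........
........
.....*..
....*.*.
.....*..
........
........
The grids are IDENTICAL -> still life.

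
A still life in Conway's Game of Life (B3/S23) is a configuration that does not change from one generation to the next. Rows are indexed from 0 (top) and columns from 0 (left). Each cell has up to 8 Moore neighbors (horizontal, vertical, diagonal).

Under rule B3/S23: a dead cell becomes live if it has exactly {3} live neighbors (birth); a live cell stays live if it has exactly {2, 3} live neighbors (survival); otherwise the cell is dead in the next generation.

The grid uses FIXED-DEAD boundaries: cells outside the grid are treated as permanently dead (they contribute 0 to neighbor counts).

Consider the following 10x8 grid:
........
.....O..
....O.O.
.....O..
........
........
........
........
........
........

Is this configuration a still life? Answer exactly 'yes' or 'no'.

Answer: yes

Derivation:
Compute generation 1 and compare to generation 0 (given above):
Generation 1:
........
.....O..
....O.O.
.....O..
........
........
........
........
........
........
The grids are IDENTICAL -> still life.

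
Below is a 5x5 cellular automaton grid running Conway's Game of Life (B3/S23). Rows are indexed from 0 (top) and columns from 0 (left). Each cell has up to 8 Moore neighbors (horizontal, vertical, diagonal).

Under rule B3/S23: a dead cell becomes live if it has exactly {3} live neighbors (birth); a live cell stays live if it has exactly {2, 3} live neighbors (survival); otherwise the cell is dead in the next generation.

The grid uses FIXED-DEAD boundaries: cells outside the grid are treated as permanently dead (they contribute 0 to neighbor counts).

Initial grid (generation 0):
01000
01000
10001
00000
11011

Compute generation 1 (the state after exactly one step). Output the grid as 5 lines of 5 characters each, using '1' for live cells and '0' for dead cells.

Answer: 00000
11000
00000
11011
00000

Derivation:
Simulating step by step:
Generation 0 (given above): 8 live cells
Generation 1: 6 live cells
(generation 1 grid is the final answer)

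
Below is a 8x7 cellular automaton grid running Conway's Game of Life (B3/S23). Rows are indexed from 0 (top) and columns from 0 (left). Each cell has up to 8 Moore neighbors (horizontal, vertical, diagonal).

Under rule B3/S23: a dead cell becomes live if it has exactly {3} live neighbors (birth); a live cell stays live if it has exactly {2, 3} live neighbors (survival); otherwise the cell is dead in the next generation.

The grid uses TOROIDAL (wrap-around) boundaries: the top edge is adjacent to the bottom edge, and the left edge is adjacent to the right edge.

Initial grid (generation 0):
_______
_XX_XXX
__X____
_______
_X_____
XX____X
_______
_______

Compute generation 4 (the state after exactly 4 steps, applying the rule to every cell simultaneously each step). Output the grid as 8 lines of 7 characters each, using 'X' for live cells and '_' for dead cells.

Simulating step by step:
Generation 0 (given above): 10 live cells
Generation 1: 13 live cells
_____X_
_XXX_X_
_XXX_X_
_______
_X_____
XX_____
X______
_______
Generation 2: 15 live cells
__X_X__
_X_X_XX
_X_X___
_X_____
XX_____
XX_____
XX_____
_______
Generation 3: 17 live cells
__XXXX_
XX_X_X_
_X__X__
_X_____
__X____
__X___X
XX_____
_X_____
Generation 4: 23 live cells
(generation 4 grid is the final answer)

Answer: X__X_XX
XX___XX
_X__X__
_XX____
_XX____
X_X____
XXX____
XX_XX__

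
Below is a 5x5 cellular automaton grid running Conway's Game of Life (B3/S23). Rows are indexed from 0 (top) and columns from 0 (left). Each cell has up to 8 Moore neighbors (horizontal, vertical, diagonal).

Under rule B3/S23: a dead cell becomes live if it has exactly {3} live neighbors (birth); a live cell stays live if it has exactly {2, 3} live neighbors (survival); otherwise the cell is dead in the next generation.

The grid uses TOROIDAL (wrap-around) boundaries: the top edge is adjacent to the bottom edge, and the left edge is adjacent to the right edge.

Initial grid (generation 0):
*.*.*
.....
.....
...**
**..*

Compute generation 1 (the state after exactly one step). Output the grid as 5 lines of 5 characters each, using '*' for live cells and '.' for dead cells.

Answer: ...**
.....
.....
...**
.**..

Derivation:
Simulating step by step:
Generation 0 (given above): 8 live cells
Generation 1: 6 live cells
(generation 1 grid is the final answer)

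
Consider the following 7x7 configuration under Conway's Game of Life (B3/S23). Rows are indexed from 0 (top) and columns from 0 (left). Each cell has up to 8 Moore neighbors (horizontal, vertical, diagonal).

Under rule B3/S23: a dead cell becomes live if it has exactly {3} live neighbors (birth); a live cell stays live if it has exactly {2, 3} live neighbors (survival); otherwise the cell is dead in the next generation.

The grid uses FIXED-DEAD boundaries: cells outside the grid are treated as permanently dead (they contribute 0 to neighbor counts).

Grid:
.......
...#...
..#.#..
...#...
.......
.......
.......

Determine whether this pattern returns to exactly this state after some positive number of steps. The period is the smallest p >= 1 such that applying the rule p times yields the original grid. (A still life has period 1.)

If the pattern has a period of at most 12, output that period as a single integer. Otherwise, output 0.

Simulating and comparing each generation to the original:
Gen 0 (original, given above): 4 live cells
Gen 1: 4 live cells, MATCHES original -> period = 1

Answer: 1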